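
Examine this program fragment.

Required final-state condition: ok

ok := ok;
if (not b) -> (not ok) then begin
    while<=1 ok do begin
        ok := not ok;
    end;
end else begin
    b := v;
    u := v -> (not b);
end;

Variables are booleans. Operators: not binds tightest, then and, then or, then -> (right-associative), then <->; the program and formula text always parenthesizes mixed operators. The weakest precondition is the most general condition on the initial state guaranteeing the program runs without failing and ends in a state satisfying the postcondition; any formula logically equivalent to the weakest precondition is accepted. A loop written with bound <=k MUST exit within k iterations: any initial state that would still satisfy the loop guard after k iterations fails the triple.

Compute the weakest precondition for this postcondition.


Working backward. After the program, ok must hold.
Then branch requires (not ok) and ((not ok) -> ok); else branch requires ok.
Before the if: (((not b) -> (not ok)) -> ((not ok) and ((not ok) -> ok))) and ((not ((not b) -> (not ok))) -> ok)
Before ok := ok: (((not b) -> (not ok)) -> ((not ok) and ((not ok) -> ok))) and ((not ((not b) -> (not ok))) -> ok)
Answer: WP = (((not b) -> (not ok)) -> ((not ok) and ((not ok) -> ok))) and ((not ((not b) -> (not ok))) -> ok)


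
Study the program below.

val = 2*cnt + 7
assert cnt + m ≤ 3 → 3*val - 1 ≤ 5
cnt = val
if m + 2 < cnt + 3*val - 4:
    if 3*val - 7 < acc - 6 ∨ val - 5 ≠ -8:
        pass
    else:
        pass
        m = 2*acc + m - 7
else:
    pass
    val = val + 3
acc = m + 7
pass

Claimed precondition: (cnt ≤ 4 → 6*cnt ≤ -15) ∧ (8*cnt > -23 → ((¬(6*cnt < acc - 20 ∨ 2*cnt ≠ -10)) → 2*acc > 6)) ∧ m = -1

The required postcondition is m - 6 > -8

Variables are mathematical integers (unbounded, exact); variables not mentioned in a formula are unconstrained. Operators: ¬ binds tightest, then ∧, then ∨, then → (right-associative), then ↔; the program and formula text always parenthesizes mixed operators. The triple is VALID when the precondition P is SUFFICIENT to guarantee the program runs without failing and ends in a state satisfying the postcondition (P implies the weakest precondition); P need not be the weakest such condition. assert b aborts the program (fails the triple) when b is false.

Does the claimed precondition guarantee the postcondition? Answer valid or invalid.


Working backward. After the program, the postcondition m - 6 > -8 must hold; in canonical form it is m > -2.
Before skip: m > -2
Before acc := m + 7: m > -2
Then branch requires ((3*val < acc + 1 ∨ val ≠ -3) → m > -2) ∧ ((¬(3*val < acc + 1 ∨ val ≠ -3)) → 2*acc + m > 5); else branch requires m > -2.
Before the if: (m < cnt + 3*val - 6 → (((3*val < acc + 1 ∨ val ≠ -3) → m > -2) ∧ ((¬(3*val < acc + 1 ∨ val ≠ -3)) → 2*acc + m > 5))) ∧ ((¬(m < cnt + 3*val - 6)) → m > -2)
Before cnt := val: (m < 4*val - 6 → (((3*val < acc + 1 ∨ val ≠ -3) → m > -2) ∧ ((¬(3*val < acc + 1 ∨ val ≠ -3)) → 2*acc + m > 5))) ∧ ((¬(m < 4*val - 6)) → m > -2)
Before assert cnt + m ≤ 3 → 3*val - 1 ≤ 5: (cnt + m ≤ 3 → 3*val ≤ 6) ∧ (m < 4*val - 6 → (((3*val < acc + 1 ∨ val ≠ -3) → m > -2) ∧ ((¬(3*val < acc + 1 ∨ val ≠ -3)) → 2*acc + m > 5))) ∧ ((¬(m < 4*val - 6)) → m > -2)
Before val := 2*cnt + 7: (cnt + m ≤ 3 → 6*cnt ≤ -15) ∧ (m < 8*cnt + 22 → (((6*cnt < acc - 20 ∨ 2*cnt ≠ -10) → m > -2) ∧ ((¬(6*cnt < acc - 20 ∨ 2*cnt ≠ -10)) → 2*acc + m > 5))) ∧ ((¬(m < 8*cnt + 22)) → m > -2)
The weakest precondition is (cnt + m ≤ 3 → 6*cnt ≤ -15) ∧ (m < 8*cnt + 22 → (((6*cnt < acc - 20 ∨ 2*cnt ≠ -10) → m > -2) ∧ ((¬(6*cnt < acc - 20 ∨ 2*cnt ≠ -10)) → 2*acc + m > 5))) ∧ ((¬(m < 8*cnt + 22)) → m > -2).
Check whether (cnt ≤ 4 → 6*cnt ≤ -15) ∧ (8*cnt > -23 → ((¬(6*cnt < acc - 20 ∨ 2*cnt ≠ -10)) → 2*acc > 6)) ∧ m = -1 implies it.
Every state satisfying the precondition satisfies the weakest precondition: the implication holds.
Answer: valid


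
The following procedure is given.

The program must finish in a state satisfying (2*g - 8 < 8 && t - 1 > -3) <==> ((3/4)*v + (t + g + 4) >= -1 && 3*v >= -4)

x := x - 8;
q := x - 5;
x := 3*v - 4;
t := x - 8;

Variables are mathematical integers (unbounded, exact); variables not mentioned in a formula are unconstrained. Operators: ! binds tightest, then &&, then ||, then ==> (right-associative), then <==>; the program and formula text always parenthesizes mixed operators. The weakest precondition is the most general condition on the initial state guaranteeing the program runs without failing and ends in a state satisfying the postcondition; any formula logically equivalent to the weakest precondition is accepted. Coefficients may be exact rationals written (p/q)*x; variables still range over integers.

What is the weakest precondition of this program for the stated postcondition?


Working backward. After the program, the postcondition (2*g - 8 < 8 && t - 1 > -3) <==> ((3/4)*v + (t + g + 4) >= -1 && 3*v >= -4) must hold; in canonical form it is (2*g < 16 && t > -2) <==> (g + t + (3/4)*v >= -5 && 3*v >= -4).
Before t := x - 8: (2*g < 16 && x > 6) <==> (g + (3/4)*v + x >= 3 && 3*v >= -4)
Before x := 3*v - 4: (2*g < 16 && 3*v > 10) <==> (g + (15/4)*v >= 7 && 3*v >= -4)
Before q := x - 5: (2*g < 16 && 3*v > 10) <==> (g + (15/4)*v >= 7 && 3*v >= -4)
Before x := x - 8: (2*g < 16 && 3*v > 10) <==> (g + (15/4)*v >= 7 && 3*v >= -4)
Answer: WP = (2*g < 16 && 3*v > 10) <==> (g + (15/4)*v >= 7 && 3*v >= -4)


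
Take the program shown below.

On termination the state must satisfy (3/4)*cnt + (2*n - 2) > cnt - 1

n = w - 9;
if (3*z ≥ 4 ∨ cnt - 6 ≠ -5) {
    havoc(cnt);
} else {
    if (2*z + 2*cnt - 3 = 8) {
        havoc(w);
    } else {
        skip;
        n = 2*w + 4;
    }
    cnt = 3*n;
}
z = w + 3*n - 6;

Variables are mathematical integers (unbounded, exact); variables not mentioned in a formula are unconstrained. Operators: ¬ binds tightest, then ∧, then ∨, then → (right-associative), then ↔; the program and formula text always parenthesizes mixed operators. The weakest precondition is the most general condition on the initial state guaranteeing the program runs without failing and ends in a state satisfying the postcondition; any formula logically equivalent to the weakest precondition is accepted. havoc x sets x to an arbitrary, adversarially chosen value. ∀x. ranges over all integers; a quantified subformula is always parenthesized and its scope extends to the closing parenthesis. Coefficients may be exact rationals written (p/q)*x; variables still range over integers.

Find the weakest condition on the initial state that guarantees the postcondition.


Working backward. After the program, the postcondition (3/4)*cnt + (2*n - 2) > cnt - 1 must hold; in canonical form it is 2*n > (1/4)*cnt + 1.
Before z := w + 3*n - 6: 2*n > (1/4)*cnt + 1
Then branch requires ∀cnt_1. 2*n > (1/4)*cnt_1 + 1; else branch requires (2*cnt + 2*z = 11 → (5/4)*n > 1) ∧ ((¬(2*cnt + 2*z = 11)) → (5/2)*w > -4).
Before the if: ((3*z ≥ 4 ∨ cnt ≠ 1) → (∀cnt_1. 2*n > (1/4)*cnt_1 + 1)) ∧ ((¬(3*z ≥ 4 ∨ cnt ≠ 1)) → ((2*cnt + 2*z = 11 → (5/4)*n > 1) ∧ ((¬(2*cnt + 2*z = 11)) → (5/2)*w > -4)))
Before n := w - 9: ((3*z ≥ 4 ∨ cnt ≠ 1) → (∀cnt_1. 2*w > (1/4)*cnt_1 + 19)) ∧ ((¬(3*z ≥ 4 ∨ cnt ≠ 1)) → ((2*cnt + 2*z = 11 → (5/4)*w > 49/4) ∧ ((¬(2*cnt + 2*z = 11)) → (5/2)*w > -4)))
Answer: WP = ((3*z ≥ 4 ∨ cnt ≠ 1) → (∀cnt_1. 2*w > (1/4)*cnt_1 + 19)) ∧ ((¬(3*z ≥ 4 ∨ cnt ≠ 1)) → ((2*cnt + 2*z = 11 → (5/4)*w > 49/4) ∧ ((¬(2*cnt + 2*z = 11)) → (5/2)*w > -4)))


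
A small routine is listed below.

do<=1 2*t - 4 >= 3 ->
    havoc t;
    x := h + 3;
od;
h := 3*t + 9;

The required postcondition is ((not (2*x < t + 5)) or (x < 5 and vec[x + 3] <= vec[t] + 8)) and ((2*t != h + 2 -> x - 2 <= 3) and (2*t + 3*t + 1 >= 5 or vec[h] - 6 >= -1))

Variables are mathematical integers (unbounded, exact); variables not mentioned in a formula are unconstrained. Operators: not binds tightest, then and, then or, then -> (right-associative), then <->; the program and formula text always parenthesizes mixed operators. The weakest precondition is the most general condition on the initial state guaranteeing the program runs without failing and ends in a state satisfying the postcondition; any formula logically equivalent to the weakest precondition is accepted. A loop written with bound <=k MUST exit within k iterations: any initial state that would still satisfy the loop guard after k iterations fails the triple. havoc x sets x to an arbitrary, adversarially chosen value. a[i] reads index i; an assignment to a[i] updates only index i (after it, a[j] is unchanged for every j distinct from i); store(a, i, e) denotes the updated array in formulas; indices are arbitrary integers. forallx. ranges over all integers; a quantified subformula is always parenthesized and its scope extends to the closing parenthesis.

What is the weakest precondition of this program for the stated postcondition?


Working backward. After the program, the postcondition ((not (2*x < t + 5)) or (x < 5 and vec[x + 3] <= vec[t] + 8)) and ((2*t != h + 2 -> x - 2 <= 3) and (2*t + 3*t + 1 >= 5 or vec[h] - 6 >= -1)) must hold; in canonical form it is ((not (2*x < t + 5)) or (x < 5 and vec[x + 3] <= vec[t] + 8)) and (2*t != h + 2 -> x <= 5) and (5*t >= 4 or vec[h] >= 5).
Before h := 3*t + 9: ((not (2*x < t + 5)) or (x < 5 and vec[x + 3] <= vec[t] + 8)) and (t != -11 -> x <= 5) and (5*t >= 4 or vec[3*t + 9] >= 5)
Before the loop (bound <=1), unroll the exhaustion recursion (WP_0 = exit-now case; WP_j = one more guarded iteration, up to j = 1):
  WP_0: (not (2*t >= 7)) and ((not (2*x < t + 5)) or (x < 5 and vec[x + 3] <= vec[t] + 8)) and (t != -11 -> x <= 5) and (5*t >= 4 or vec[3*t + 9] >= 5)
  WP_1: (2*t >= 7 -> (forall t_1. ((not (2*t_1 >= 7)) and ((not (2*h < t_1 - 1)) or (h < 2 and vec[h + 6] <= vec[t_1] + 8)) and (t_1 != -11 -> h <= 2) and (5*t_1 >= 4 or vec[3*t_1 + 9] >= 5)))) and ((not (2*t >= 7)) -> (((not (2*x < t + 5)) or (x < 5 and vec[x + 3] <= vec[t] + 8)) and (t != -11 -> x <= 5) and (5*t >= 4 or vec[3*t + 9] >= 5)))
So before the loop: (2*t >= 7 -> (forall t_1. ((not (2*t_1 >= 7)) and ((not (2*h < t_1 - 1)) or (h < 2 and vec[h + 6] <= vec[t_1] + 8)) and (t_1 != -11 -> h <= 2) and (5*t_1 >= 4 or vec[3*t_1 + 9] >= 5)))) and ((not (2*t >= 7)) -> (((not (2*x < t + 5)) or (x < 5 and vec[x + 3] <= vec[t] + 8)) and (t != -11 -> x <= 5) and (5*t >= 4 or vec[3*t + 9] >= 5)))
Answer: WP = (2*t >= 7 -> (forall t_1. ((not (2*t_1 >= 7)) and ((not (2*h < t_1 - 1)) or (h < 2 and vec[h + 6] <= vec[t_1] + 8)) and (t_1 != -11 -> h <= 2) and (5*t_1 >= 4 or vec[3*t_1 + 9] >= 5)))) and ((not (2*t >= 7)) -> (((not (2*x < t + 5)) or (x < 5 and vec[x + 3] <= vec[t] + 8)) and (t != -11 -> x <= 5) and (5*t >= 4 or vec[3*t + 9] >= 5)))


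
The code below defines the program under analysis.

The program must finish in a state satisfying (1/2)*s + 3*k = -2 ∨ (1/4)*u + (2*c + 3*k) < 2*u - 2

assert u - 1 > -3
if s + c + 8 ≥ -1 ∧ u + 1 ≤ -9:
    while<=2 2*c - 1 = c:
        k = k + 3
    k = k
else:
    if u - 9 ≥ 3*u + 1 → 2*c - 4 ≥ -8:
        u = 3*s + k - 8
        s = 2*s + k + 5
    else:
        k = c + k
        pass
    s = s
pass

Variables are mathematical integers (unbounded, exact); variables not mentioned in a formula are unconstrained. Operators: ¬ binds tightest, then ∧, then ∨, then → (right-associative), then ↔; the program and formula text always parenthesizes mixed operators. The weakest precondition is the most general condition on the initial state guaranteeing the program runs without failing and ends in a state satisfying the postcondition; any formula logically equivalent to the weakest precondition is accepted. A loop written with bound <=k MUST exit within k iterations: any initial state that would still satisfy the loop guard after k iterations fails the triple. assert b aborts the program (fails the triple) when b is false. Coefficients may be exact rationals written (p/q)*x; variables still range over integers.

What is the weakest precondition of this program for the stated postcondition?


Working backward. After the program, the postcondition (1/2)*s + 3*k = -2 ∨ (1/4)*u + (2*c + 3*k) < 2*u - 2 must hold; in canonical form it is 3*k + (1/2)*s = -2 ∨ 2*c + 3*k < (7/4)*u - 2.
Before skip: 3*k + (1/2)*s = -2 ∨ 2*c + 3*k < (7/4)*u - 2
Then branch requires (c = 1 → ((c = 1 → ((¬(c = 1)) ∧ (3*k + (1/2)*s = -20 ∨ 2*c + 3*k < (7/4)*u - 20))) ∧ ((¬(c = 1)) → (3*k + (1/2)*s = -11 ∨ 2*c + 3*k < (7/4)*u - 11)))) ∧ ((¬(c = 1)) → (3*k + (1/2)*s = -2 ∨ 2*c + 3*k < (7/4)*u - 2)); else branch requires ((2*u ≤ -10 → 2*c ≥ -4) → ((7/2)*k + s = -9/2 ∨ 2*c + (5/4)*k < (21/4)*s - 16)) ∧ ((¬(2*u ≤ -10 → 2*c ≥ -4)) → (3*c + 3*k + (1/2)*s = -2 ∨ 5*c + 3*k < (7/4)*u - 2)).
Before the if: ((c + s ≥ -9 ∧ u ≤ -10) → ((c = 1 → ((c = 1 → ((¬(c = 1)) ∧ (3*k + (1/2)*s = -20 ∨ 2*c + 3*k < (7/4)*u - 20))) ∧ ((¬(c = 1)) → (3*k + (1/2)*s = -11 ∨ 2*c + 3*k < (7/4)*u - 11)))) ∧ ((¬(c = 1)) → (3*k + (1/2)*s = -2 ∨ 2*c + 3*k < (7/4)*u - 2)))) ∧ ((¬(c + s ≥ -9 ∧ u ≤ -10)) → (((2*u ≤ -10 → 2*c ≥ -4) → ((7/2)*k + s = -9/2 ∨ 2*c + (5/4)*k < (21/4)*s - 16)) ∧ ((¬(2*u ≤ -10 → 2*c ≥ -4)) → (3*c + 3*k + (1/2)*s = -2 ∨ 5*c + 3*k < (7/4)*u - 2))))
Before assert u - 1 > -3: u > -2 ∧ ((c + s ≥ -9 ∧ u ≤ -10) → ((c = 1 → ((c = 1 → ((¬(c = 1)) ∧ (3*k + (1/2)*s = -20 ∨ 2*c + 3*k < (7/4)*u - 20))) ∧ ((¬(c = 1)) → (3*k + (1/2)*s = -11 ∨ 2*c + 3*k < (7/4)*u - 11)))) ∧ ((¬(c = 1)) → (3*k + (1/2)*s = -2 ∨ 2*c + 3*k < (7/4)*u - 2)))) ∧ ((¬(c + s ≥ -9 ∧ u ≤ -10)) → (((2*u ≤ -10 → 2*c ≥ -4) → ((7/2)*k + s = -9/2 ∨ 2*c + (5/4)*k < (21/4)*s - 16)) ∧ ((¬(2*u ≤ -10 → 2*c ≥ -4)) → (3*c + 3*k + (1/2)*s = -2 ∨ 5*c + 3*k < (7/4)*u - 2))))
Answer: WP = u > -2 ∧ ((c + s ≥ -9 ∧ u ≤ -10) → ((c = 1 → ((c = 1 → ((¬(c = 1)) ∧ (3*k + (1/2)*s = -20 ∨ 2*c + 3*k < (7/4)*u - 20))) ∧ ((¬(c = 1)) → (3*k + (1/2)*s = -11 ∨ 2*c + 3*k < (7/4)*u - 11)))) ∧ ((¬(c = 1)) → (3*k + (1/2)*s = -2 ∨ 2*c + 3*k < (7/4)*u - 2)))) ∧ ((¬(c + s ≥ -9 ∧ u ≤ -10)) → (((2*u ≤ -10 → 2*c ≥ -4) → ((7/2)*k + s = -9/2 ∨ 2*c + (5/4)*k < (21/4)*s - 16)) ∧ ((¬(2*u ≤ -10 → 2*c ≥ -4)) → (3*c + 3*k + (1/2)*s = -2 ∨ 5*c + 3*k < (7/4)*u - 2))))


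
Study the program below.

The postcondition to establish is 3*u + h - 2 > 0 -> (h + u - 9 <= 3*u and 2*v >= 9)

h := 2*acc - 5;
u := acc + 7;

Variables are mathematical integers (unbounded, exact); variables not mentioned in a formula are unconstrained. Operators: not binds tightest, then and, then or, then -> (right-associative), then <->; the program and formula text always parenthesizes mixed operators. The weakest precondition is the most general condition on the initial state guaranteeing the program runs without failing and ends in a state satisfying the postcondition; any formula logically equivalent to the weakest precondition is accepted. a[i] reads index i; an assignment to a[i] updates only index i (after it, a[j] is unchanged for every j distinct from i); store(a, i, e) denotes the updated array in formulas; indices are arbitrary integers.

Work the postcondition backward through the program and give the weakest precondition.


Working backward. After the program, the postcondition 3*u + h - 2 > 0 -> (h + u - 9 <= 3*u and 2*v >= 9) must hold; in canonical form it is h + 3*u > 2 -> (h <= 2*u + 9 and 2*v >= 9).
Before u := acc + 7: 3*acc + h > -19 -> (h <= 2*acc + 23 and 2*v >= 9)
Before h := 2*acc - 5: 5*acc > -14 -> 2*v >= 9
Answer: WP = 5*acc > -14 -> 2*v >= 9


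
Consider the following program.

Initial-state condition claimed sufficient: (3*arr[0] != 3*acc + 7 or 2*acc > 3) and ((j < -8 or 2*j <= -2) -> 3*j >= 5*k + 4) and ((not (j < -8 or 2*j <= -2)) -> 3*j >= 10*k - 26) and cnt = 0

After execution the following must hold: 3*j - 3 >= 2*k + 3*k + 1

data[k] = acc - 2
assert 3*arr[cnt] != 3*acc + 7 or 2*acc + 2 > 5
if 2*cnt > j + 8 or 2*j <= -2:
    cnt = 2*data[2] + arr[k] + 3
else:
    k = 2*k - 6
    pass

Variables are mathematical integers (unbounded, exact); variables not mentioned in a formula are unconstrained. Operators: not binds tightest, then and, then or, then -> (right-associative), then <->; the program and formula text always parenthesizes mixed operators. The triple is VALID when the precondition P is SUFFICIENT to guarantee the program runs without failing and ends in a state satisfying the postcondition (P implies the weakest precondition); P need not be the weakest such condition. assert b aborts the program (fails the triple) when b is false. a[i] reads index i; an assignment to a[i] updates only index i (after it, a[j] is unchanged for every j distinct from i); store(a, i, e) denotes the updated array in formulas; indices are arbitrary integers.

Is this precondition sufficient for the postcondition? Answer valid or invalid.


Working backward. After the program, the postcondition 3*j - 3 >= 2*k + 3*k + 1 must hold; in canonical form it is 3*j >= 5*k + 4.
Then branch requires 3*j >= 5*k + 4; else branch requires 3*j >= 10*k - 26.
Before the if: ((2*cnt > j + 8 or 2*j <= -2) -> 3*j >= 5*k + 4) and ((not (2*cnt > j + 8 or 2*j <= -2)) -> 3*j >= 10*k - 26)
Before assert 3*arr[cnt] != 3*acc + 7 or 2*acc + 2 > 5: (3*arr[cnt] != 3*acc + 7 or 2*acc > 3) and ((2*cnt > j + 8 or 2*j <= -2) -> 3*j >= 5*k + 4) and ((not (2*cnt > j + 8 or 2*j <= -2)) -> 3*j >= 10*k - 26)
Before data[k] := acc - 2: (3*arr[cnt] != 3*acc + 7 or 2*acc > 3) and ((2*cnt > j + 8 or 2*j <= -2) -> 3*j >= 5*k + 4) and ((not (2*cnt > j + 8 or 2*j <= -2)) -> 3*j >= 10*k - 26)
The weakest precondition is (3*arr[cnt] != 3*acc + 7 or 2*acc > 3) and ((2*cnt > j + 8 or 2*j <= -2) -> 3*j >= 5*k + 4) and ((not (2*cnt > j + 8 or 2*j <= -2)) -> 3*j >= 10*k - 26).
Check whether (3*arr[0] != 3*acc + 7 or 2*acc > 3) and ((j < -8 or 2*j <= -2) -> 3*j >= 5*k + 4) and ((not (j < -8 or 2*j <= -2)) -> 3*j >= 10*k - 26) and cnt = 0 implies it.
Every state satisfying the precondition satisfies the weakest precondition: the implication holds.
Answer: valid


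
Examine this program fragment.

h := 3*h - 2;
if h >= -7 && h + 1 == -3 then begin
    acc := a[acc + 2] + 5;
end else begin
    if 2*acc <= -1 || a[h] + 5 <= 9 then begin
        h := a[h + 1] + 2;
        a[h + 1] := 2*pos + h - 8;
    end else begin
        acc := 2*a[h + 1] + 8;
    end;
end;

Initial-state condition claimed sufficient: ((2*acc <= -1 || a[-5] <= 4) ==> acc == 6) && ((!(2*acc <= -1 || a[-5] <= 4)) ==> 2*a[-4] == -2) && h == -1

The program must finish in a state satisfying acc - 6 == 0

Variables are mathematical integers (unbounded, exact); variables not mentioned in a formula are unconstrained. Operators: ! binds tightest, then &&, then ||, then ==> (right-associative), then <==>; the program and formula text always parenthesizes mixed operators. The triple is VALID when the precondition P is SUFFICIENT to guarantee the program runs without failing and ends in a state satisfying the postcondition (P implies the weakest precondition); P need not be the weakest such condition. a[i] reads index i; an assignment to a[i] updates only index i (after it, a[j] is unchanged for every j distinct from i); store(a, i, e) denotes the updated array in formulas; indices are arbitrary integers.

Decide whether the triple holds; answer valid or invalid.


Working backward. After the program, the postcondition acc - 6 == 0 must hold; in canonical form it is acc == 6.
Then branch requires a[acc + 2] == 1; else branch requires ((2*acc <= -1 || a[h] <= 4) ==> acc == 6) && ((!(2*acc <= -1 || a[h] <= 4)) ==> 2*a[h + 1] == -2).
Before the if: ((h >= -7 && h == -4) ==> a[acc + 2] == 1) && ((!(h >= -7 && h == -4)) ==> (((2*acc <= -1 || a[h] <= 4) ==> acc == 6) && ((!(2*acc <= -1 || a[h] <= 4)) ==> 2*a[h + 1] == -2)))
Before h := 3*h - 2: ((3*h >= -5 && 3*h == -2) ==> a[acc + 2] == 1) && ((!(3*h >= -5 && 3*h == -2)) ==> (((2*acc <= -1 || a[3*h - 2] <= 4) ==> acc == 6) && ((!(2*acc <= -1 || a[3*h - 2] <= 4)) ==> 2*a[3*h - 1] == -2)))
The weakest precondition is ((3*h >= -5 && 3*h == -2) ==> a[acc + 2] == 1) && ((!(3*h >= -5 && 3*h == -2)) ==> (((2*acc <= -1 || a[3*h - 2] <= 4) ==> acc == 6) && ((!(2*acc <= -1 || a[3*h - 2] <= 4)) ==> 2*a[3*h - 1] == -2))).
Check whether ((2*acc <= -1 || a[-5] <= 4) ==> acc == 6) && ((!(2*acc <= -1 || a[-5] <= 4)) ==> 2*a[-4] == -2) && h == -1 implies it.
Every state satisfying the precondition satisfies the weakest precondition: the implication holds.
Answer: valid


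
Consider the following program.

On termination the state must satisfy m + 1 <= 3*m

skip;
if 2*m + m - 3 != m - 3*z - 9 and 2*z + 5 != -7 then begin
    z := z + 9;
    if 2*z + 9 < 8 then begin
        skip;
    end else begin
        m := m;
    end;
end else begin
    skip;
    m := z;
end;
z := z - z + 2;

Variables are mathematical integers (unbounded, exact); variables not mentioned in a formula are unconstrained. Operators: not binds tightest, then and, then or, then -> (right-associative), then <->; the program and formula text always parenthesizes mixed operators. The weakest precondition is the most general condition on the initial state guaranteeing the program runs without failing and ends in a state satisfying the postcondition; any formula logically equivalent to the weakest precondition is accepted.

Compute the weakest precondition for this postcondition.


Working backward. After the program, the postcondition m + 1 <= 3*m must hold; in canonical form it is 2*m >= 1.
Before z := z - z + 2: 2*m >= 1
Then branch requires (2*z < -19 -> 2*m >= 1) and ((not (2*z < -19)) -> 2*m >= 1); else branch requires 2*z >= 1.
Before the if: ((2*m + 3*z != -6 and 2*z != -12) -> ((2*z < -19 -> 2*m >= 1) and ((not (2*z < -19)) -> 2*m >= 1))) and ((not (2*m + 3*z != -6 and 2*z != -12)) -> 2*z >= 1)
Before skip: ((2*m + 3*z != -6 and 2*z != -12) -> ((2*z < -19 -> 2*m >= 1) and ((not (2*z < -19)) -> 2*m >= 1))) and ((not (2*m + 3*z != -6 and 2*z != -12)) -> 2*z >= 1)
Answer: WP = ((2*m + 3*z != -6 and 2*z != -12) -> ((2*z < -19 -> 2*m >= 1) and ((not (2*z < -19)) -> 2*m >= 1))) and ((not (2*m + 3*z != -6 and 2*z != -12)) -> 2*z >= 1)


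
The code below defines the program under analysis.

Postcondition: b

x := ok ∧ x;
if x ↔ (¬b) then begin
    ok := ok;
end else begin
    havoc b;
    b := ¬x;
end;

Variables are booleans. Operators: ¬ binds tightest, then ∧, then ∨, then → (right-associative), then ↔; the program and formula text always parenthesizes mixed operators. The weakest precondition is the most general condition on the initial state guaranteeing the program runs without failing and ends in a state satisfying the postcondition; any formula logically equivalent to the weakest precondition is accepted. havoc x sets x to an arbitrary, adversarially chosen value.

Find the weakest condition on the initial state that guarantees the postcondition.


Working backward. After the program, b must hold.
Then branch requires b; else branch requires ¬x.
Before the if: ((x ↔ (¬b)) → b) ∧ ((¬(x ↔ (¬b))) → (¬x))
Before x := ok ∧ x: (((ok ∧ x) ↔ (¬b)) → b) ∧ ((¬((ok ∧ x) ↔ (¬b))) → (¬(ok ∧ x)))
Answer: WP = (((ok ∧ x) ↔ (¬b)) → b) ∧ ((¬((ok ∧ x) ↔ (¬b))) → (¬(ok ∧ x)))


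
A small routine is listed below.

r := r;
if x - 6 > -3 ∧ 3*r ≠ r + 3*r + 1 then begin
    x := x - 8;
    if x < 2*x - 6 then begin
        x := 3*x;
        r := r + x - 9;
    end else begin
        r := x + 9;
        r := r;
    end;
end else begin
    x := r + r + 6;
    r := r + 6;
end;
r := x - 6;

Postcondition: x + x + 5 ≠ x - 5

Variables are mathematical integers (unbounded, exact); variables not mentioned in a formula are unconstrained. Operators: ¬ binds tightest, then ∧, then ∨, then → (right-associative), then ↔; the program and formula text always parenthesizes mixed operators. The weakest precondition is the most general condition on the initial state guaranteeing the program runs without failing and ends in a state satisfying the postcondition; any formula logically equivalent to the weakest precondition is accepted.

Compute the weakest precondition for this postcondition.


Working backward. After the program, the postcondition x + x + 5 ≠ x - 5 must hold; in canonical form it is x ≠ -10.
Before r := x - 6: x ≠ -10
Then branch requires (x > 14 → 3*x ≠ 14) ∧ ((¬(x > 14)) → x ≠ -2); else branch requires 2*r ≠ -16.
Before the if: ((x > 3 ∧ r ≠ -1) → ((x > 14 → 3*x ≠ 14) ∧ ((¬(x > 14)) → x ≠ -2))) ∧ ((¬(x > 3 ∧ r ≠ -1)) → 2*r ≠ -16)
Before r := r: ((x > 3 ∧ r ≠ -1) → ((x > 14 → 3*x ≠ 14) ∧ ((¬(x > 14)) → x ≠ -2))) ∧ ((¬(x > 3 ∧ r ≠ -1)) → 2*r ≠ -16)
Answer: WP = ((x > 3 ∧ r ≠ -1) → ((x > 14 → 3*x ≠ 14) ∧ ((¬(x > 14)) → x ≠ -2))) ∧ ((¬(x > 3 ∧ r ≠ -1)) → 2*r ≠ -16)


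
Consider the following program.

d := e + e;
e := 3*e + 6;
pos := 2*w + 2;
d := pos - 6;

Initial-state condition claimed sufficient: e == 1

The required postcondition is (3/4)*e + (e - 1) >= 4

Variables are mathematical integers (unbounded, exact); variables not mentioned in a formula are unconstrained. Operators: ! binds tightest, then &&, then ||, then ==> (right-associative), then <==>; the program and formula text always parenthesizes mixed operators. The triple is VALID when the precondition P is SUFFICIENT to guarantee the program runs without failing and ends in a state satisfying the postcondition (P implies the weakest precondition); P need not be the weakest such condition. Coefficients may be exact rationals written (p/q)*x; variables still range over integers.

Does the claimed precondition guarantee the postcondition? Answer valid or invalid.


Working backward. After the program, the postcondition (3/4)*e + (e - 1) >= 4 must hold; in canonical form it is (7/4)*e >= 5.
Before d := pos - 6: (7/4)*e >= 5
Before pos := 2*w + 2: (7/4)*e >= 5
Before e := 3*e + 6: (21/4)*e >= -11/2
Before d := e + e: (21/4)*e >= -11/2
The weakest precondition is (21/4)*e >= -11/2.
Check whether e == 1 implies it.
Every state satisfying the precondition satisfies the weakest precondition: the implication holds.
Answer: valid


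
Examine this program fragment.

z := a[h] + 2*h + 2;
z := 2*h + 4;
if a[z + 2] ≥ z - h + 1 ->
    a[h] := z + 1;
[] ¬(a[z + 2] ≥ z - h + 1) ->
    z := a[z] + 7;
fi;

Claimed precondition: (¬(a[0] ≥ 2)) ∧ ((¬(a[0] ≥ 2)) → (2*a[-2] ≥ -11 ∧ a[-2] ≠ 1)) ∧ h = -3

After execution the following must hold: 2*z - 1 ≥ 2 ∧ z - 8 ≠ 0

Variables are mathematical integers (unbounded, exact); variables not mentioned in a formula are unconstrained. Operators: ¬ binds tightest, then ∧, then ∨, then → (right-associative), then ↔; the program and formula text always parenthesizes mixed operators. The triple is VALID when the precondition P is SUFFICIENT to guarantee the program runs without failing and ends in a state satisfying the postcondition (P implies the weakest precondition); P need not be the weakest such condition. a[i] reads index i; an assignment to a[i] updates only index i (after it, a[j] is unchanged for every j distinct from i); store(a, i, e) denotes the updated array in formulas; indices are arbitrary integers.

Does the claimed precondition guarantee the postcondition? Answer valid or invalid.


Working backward. After the program, the postcondition 2*z - 1 ≥ 2 ∧ z - 8 ≠ 0 must hold; in canonical form it is 2*z ≥ 3 ∧ z ≠ 8.
Then branch requires 2*z ≥ 3 ∧ z ≠ 8; else branch requires 2*a[z] ≥ -11 ∧ a[z] ≠ 1.
Before the if: (a[z + 2] + h ≥ z + 1 → (2*z ≥ 3 ∧ z ≠ 8)) ∧ ((¬(a[z + 2] + h ≥ z + 1)) → (2*a[z] ≥ -11 ∧ a[z] ≠ 1))
Before z := 2*h + 4: (a[2*h + 6] ≥ h + 5 → (4*h ≥ -5 ∧ 2*h ≠ 4)) ∧ ((¬(a[2*h + 6] ≥ h + 5)) → (2*a[2*h + 4] ≥ -11 ∧ a[2*h + 4] ≠ 1))
Before z := a[h] + 2*h + 2: (a[2*h + 6] ≥ h + 5 → (4*h ≥ -5 ∧ 2*h ≠ 4)) ∧ ((¬(a[2*h + 6] ≥ h + 5)) → (2*a[2*h + 4] ≥ -11 ∧ a[2*h + 4] ≠ 1))
The weakest precondition is (a[2*h + 6] ≥ h + 5 → (4*h ≥ -5 ∧ 2*h ≠ 4)) ∧ ((¬(a[2*h + 6] ≥ h + 5)) → (2*a[2*h + 4] ≥ -11 ∧ a[2*h + 4] ≠ 1)).
Check whether (¬(a[0] ≥ 2)) ∧ ((¬(a[0] ≥ 2)) → (2*a[-2] ≥ -11 ∧ a[-2] ≠ 1)) ∧ h = -3 implies it.
Every state satisfying the precondition satisfies the weakest precondition: the implication holds.
Answer: valid


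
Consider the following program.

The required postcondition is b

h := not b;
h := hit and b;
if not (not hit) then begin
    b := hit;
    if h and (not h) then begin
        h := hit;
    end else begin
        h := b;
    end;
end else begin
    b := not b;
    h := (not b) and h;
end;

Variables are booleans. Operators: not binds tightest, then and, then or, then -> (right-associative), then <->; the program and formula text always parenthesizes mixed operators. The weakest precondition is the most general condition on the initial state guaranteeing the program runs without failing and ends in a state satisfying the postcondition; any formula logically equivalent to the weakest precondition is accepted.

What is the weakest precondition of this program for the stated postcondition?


Working backward. After the program, b must hold.
Then branch requires hit; else branch requires not b.
Before the if: (not hit) -> (not b)
Before h := hit and b: (not hit) -> (not b)
Before h := not b: (not hit) -> (not b)
Answer: WP = (not hit) -> (not b)


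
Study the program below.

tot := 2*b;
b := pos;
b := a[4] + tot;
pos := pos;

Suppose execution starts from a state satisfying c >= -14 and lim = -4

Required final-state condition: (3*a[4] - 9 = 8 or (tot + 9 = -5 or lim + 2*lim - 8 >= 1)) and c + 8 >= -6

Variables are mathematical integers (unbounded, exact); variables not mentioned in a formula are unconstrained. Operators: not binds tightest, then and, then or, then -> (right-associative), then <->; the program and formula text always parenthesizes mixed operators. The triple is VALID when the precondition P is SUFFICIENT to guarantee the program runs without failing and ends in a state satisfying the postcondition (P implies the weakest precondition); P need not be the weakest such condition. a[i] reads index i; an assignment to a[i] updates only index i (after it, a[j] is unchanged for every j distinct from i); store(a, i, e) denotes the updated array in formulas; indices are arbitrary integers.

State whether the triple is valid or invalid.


Working backward. After the program, the postcondition (3*a[4] - 9 = 8 or (tot + 9 = -5 or lim + 2*lim - 8 >= 1)) and c + 8 >= -6 must hold; in canonical form it is (3*a[4] = 17 or tot = -14 or 3*lim >= 9) and c >= -14.
Before pos := pos: (3*a[4] = 17 or tot = -14 or 3*lim >= 9) and c >= -14
Before b := a[4] + tot: (3*a[4] = 17 or tot = -14 or 3*lim >= 9) and c >= -14
Before b := pos: (3*a[4] = 17 or tot = -14 or 3*lim >= 9) and c >= -14
Before tot := 2*b: (3*a[4] = 17 or 2*b = -14 or 3*lim >= 9) and c >= -14
The weakest precondition is (3*a[4] = 17 or 2*b = -14 or 3*lim >= 9) and c >= -14.
Check whether c >= -14 and lim = -4 implies it.
Countermodel: at the initial state a = {[4] = 0, elsewhere 0}, b = -6, c = -14, lim = -4, the precondition holds but the weakest precondition fails.
Answer: invalid


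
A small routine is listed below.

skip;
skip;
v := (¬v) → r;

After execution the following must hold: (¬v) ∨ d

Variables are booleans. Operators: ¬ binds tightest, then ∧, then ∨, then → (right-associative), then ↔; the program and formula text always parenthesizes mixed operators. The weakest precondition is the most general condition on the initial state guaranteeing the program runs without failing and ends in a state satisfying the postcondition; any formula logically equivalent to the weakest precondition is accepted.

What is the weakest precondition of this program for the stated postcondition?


Working backward. After the program, (¬v) ∨ d must hold.
Before v := (¬v) → r: (¬((¬v) → r)) ∨ d
Before skip: (¬((¬v) → r)) ∨ d
Before skip: (¬((¬v) → r)) ∨ d
Answer: WP = (¬((¬v) → r)) ∨ d


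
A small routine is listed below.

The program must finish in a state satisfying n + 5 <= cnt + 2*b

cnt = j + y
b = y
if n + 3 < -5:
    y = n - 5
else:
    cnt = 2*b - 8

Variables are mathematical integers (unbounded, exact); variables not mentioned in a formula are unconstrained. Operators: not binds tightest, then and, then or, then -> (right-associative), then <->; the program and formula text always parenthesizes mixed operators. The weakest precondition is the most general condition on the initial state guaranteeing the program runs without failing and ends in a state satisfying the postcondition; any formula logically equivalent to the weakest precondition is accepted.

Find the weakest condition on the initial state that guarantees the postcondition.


Working backward. After the program, the postcondition n + 5 <= cnt + 2*b must hold; in canonical form it is n <= 2*b + cnt - 5.
Then branch requires n <= 2*b + cnt - 5; else branch requires n <= 4*b - 13.
Before the if: (n < -8 -> n <= 2*b + cnt - 5) and ((not (n < -8)) -> n <= 4*b - 13)
Before b := y: (n < -8 -> n <= cnt + 2*y - 5) and ((not (n < -8)) -> n <= 4*y - 13)
Before cnt := j + y: (n < -8 -> n <= j + 3*y - 5) and ((not (n < -8)) -> n <= 4*y - 13)
Answer: WP = (n < -8 -> n <= j + 3*y - 5) and ((not (n < -8)) -> n <= 4*y - 13)


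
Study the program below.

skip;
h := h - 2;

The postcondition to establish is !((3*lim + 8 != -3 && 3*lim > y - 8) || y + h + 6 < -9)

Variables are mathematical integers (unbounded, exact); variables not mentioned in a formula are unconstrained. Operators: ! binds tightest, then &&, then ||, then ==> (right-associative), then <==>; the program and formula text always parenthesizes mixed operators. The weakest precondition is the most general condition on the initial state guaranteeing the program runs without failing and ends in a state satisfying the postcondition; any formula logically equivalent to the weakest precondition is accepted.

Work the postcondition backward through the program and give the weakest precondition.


Working backward. After the program, the postcondition !((3*lim + 8 != -3 && 3*lim > y - 8) || y + h + 6 < -9) must hold; in canonical form it is !((3*lim != -11 && 3*lim > y - 8) || h + y < -15).
Before h := h - 2: !((3*lim != -11 && 3*lim > y - 8) || h + y < -13)
Before skip: !((3*lim != -11 && 3*lim > y - 8) || h + y < -13)
Answer: WP = !((3*lim != -11 && 3*lim > y - 8) || h + y < -13)


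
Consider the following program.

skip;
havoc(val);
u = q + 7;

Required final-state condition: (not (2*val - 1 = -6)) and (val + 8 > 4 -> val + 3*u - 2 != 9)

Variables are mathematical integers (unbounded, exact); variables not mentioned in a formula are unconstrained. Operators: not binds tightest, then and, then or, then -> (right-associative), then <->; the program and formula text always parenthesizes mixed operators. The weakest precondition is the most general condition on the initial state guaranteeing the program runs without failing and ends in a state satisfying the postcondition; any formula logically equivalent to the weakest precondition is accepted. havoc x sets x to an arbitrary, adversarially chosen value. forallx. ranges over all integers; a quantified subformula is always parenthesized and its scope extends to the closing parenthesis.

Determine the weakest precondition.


Working backward. After the program, the postcondition (not (2*val - 1 = -6)) and (val + 8 > 4 -> val + 3*u - 2 != 9) must hold; in canonical form it is (not (2*val = -5)) and (val > -4 -> 3*u + val != 11).
Before u := q + 7: (not (2*val = -5)) and (val > -4 -> 3*q + val != -10)
Before havoc val: forall val_1. ((not (2*val_1 = -5)) and (val_1 > -4 -> 3*q + val_1 != -10))
Before skip: forall val_1. ((not (2*val_1 = -5)) and (val_1 > -4 -> 3*q + val_1 != -10))
Answer: WP = forall val_1. ((not (2*val_1 = -5)) and (val_1 > -4 -> 3*q + val_1 != -10))


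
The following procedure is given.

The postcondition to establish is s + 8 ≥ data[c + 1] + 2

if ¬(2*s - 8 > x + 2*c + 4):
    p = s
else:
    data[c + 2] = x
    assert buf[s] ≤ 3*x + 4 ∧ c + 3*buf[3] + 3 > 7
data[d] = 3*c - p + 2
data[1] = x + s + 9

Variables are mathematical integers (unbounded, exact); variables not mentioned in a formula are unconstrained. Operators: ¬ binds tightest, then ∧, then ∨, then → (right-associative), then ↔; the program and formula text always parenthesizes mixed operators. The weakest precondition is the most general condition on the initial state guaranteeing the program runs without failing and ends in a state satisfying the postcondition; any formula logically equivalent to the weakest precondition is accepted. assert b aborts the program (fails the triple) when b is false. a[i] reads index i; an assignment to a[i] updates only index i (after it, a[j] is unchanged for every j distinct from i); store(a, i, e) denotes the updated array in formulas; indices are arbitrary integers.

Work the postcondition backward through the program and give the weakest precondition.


Working backward. After the program, the postcondition s + 8 ≥ data[c + 1] + 2 must hold; in canonical form it is s ≥ data[c + 1] - 6.
Before data[1] := x + s + 9: s ≥ store(data, 1, s + x + 9)[c + 1] - 6
Before data[d] := 3*c - p + 2: s ≥ store(store(data, d, 3*c - p + 2), 1, s + x + 9)[c + 1] - 6
Then branch requires s ≥ store(store(data, d, 3*c - s + 2), 1, s + x + 9)[c + 1] - 6; else branch requires buf[s] ≤ 3*x + 4 ∧ 3*buf[3] + c > 4 ∧ s ≥ store(store(store(data, c + 2, x), d, 3*c - p + 2), 1, s + x + 9)[c + 1] - 6.
Before the if: ((¬(2*s > 2*c + x + 12)) → s ≥ store(store(data, d, 3*c - s + 2), 1, s + x + 9)[c + 1] - 6) ∧ (2*s > 2*c + x + 12 → (buf[s] ≤ 3*x + 4 ∧ 3*buf[3] + c > 4 ∧ s ≥ store(store(store(data, c + 2, x), d, 3*c - p + 2), 1, s + x + 9)[c + 1] - 6))
Answer: WP = ((¬(2*s > 2*c + x + 12)) → s ≥ store(store(data, d, 3*c - s + 2), 1, s + x + 9)[c + 1] - 6) ∧ (2*s > 2*c + x + 12 → (buf[s] ≤ 3*x + 4 ∧ 3*buf[3] + c > 4 ∧ s ≥ store(store(store(data, c + 2, x), d, 3*c - p + 2), 1, s + x + 9)[c + 1] - 6))


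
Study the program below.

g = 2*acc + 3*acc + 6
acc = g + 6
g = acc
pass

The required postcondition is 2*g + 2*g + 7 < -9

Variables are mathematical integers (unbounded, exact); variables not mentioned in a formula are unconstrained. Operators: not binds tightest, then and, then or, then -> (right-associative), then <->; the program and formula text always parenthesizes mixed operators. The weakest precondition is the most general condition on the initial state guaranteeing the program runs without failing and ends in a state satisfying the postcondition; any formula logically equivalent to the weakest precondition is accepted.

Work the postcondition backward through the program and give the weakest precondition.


Working backward. After the program, the postcondition 2*g + 2*g + 7 < -9 must hold; in canonical form it is 4*g < -16.
Before skip: 4*g < -16
Before g := acc: 4*acc < -16
Before acc := g + 6: 4*g < -40
Before g := 2*acc + 3*acc + 6: 20*acc < -64
Answer: WP = 20*acc < -64


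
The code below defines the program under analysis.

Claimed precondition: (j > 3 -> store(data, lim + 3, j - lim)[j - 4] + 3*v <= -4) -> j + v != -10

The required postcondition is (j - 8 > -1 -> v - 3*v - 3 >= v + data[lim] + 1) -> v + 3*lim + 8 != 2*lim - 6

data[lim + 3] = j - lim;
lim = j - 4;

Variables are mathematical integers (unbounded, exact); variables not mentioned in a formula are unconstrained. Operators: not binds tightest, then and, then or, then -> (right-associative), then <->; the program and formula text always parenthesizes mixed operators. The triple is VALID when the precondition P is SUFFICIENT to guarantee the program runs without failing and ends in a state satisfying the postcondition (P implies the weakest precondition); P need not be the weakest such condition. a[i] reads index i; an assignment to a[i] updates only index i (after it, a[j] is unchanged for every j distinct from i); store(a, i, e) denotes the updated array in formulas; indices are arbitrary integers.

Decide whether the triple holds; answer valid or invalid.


Working backward. After the program, the postcondition (j - 8 > -1 -> v - 3*v - 3 >= v + data[lim] + 1) -> v + 3*lim + 8 != 2*lim - 6 must hold; in canonical form it is (j > 7 -> data[lim] + 3*v <= -4) -> lim + v != -14.
Before lim := j - 4: (j > 7 -> data[j - 4] + 3*v <= -4) -> j + v != -10
Before data[lim + 3] := j - lim: (j > 7 -> store(data, lim + 3, j - lim)[j - 4] + 3*v <= -4) -> j + v != -10
The weakest precondition is (j > 7 -> store(data, lim + 3, j - lim)[j - 4] + 3*v <= -4) -> j + v != -10.
Check whether (j > 3 -> store(data, lim + 3, j - lim)[j - 4] + 3*v <= -4) -> j + v != -10 implies it.
Countermodel: at the initial state data = {[-1] = 2, [0] = 39, elsewhere 2}, j = 4, lim = -4, v = -14, the precondition holds but the weakest precondition fails.
Answer: invalid
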